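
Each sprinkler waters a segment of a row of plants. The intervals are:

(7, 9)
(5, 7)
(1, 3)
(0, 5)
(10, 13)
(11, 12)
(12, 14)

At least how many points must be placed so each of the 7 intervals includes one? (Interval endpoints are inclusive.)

Process intervals by earliest right end; each time one isn't hit yet, stab at its right endpoint.
By right end: [1,3]  [0,5]  [5,7]  [7,9]  [11,12]  [10,13]  [12,14]
[1,3] uncovered → point at 3; [5,7] uncovered → point at 7; [11,12] uncovered → point at 12.
Points: 3, 7, 12 (3 total).

3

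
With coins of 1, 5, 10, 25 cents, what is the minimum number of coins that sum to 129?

Greedy: take as many of the largest coin as possible, then repeat with the remainder.
129 = 5×25 + 4×1
Total coins = 5 + 4 = 9

9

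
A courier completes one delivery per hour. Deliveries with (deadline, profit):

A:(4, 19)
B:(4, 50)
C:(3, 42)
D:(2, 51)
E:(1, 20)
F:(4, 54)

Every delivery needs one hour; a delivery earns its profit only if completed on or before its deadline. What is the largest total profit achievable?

Take jobs in profit order; each goes to the latest open slot no later than its deadline.
By profit: F(d4,54), D(d2,51), B(d4,50), C(d3,42), E(d1,20), A(d4,19)
F→slot 4; D→slot 2; B→slot 3; C→slot 1; E skipped; A skipped.
Profit = 42 + 51 + 50 + 54 = 197

197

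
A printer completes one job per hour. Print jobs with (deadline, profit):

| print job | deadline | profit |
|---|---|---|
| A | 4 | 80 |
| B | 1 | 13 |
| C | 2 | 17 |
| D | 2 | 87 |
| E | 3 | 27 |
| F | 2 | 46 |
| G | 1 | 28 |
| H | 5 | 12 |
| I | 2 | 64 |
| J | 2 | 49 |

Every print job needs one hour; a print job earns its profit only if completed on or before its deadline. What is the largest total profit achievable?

Take jobs in profit order; each goes to the latest open slot no later than its deadline.
Profit order: D=87 A=80 I=64 J=49 F=46 G=28 E=27 C=17 B=13 H=12
Assign: D→slot 2, A→slot 4, I→slot 1, J skipped, F skipped, G skipped, E→slot 3, C skipped, B skipped, H→slot 5.
Slots: [1:I] [2:D] [3:E] [4:A] [5:H]
Profit = 64 + 87 + 27 + 80 + 12 = 270

270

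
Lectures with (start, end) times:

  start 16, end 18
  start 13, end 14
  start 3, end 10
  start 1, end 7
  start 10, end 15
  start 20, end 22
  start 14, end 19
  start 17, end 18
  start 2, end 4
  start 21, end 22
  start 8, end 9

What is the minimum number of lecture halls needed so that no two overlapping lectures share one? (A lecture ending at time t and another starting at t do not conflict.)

3

Count concurrent intervals with a sweep; the peak is the room count.
starts: [1, 2, 3, 8, 10, 13, 14, 16, 17, 20, 21]
ends:   [4, 7, 9, 10, 14, 15, 18, 18, 19, 22, 22]
s1→1 s2→2 s3→3  — peak 3.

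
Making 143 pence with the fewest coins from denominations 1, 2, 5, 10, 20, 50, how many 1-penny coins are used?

1

Use the largest denomination that fits, subtract, and repeat.
143 − 2×50→43 − 2×20→3 − 1×2→1 − 1×1→0
Count of 1: 1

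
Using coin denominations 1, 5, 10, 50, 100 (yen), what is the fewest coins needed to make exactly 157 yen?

5

157 = 1×100 + 1×50 + 1×5 + 2×1
Total coins = 1 + 1 + 1 + 2 = 5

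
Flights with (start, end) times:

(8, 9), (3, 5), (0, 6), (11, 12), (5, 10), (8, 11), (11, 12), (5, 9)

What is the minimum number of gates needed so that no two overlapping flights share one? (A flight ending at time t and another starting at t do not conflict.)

4

The answer is the maximum number of intervals overlapping at any instant.
Events (time:±→running): 0:+→1 3:+→2 5:-→1 5:+→2 5:+→3 6:-→2 8:+→3 8:+→4 … peak 4.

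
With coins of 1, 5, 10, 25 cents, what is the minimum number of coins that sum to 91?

6

91 = 3×25 + 1×10 + 1×5 + 1×1
Total coins = 3 + 1 + 1 + 1 = 6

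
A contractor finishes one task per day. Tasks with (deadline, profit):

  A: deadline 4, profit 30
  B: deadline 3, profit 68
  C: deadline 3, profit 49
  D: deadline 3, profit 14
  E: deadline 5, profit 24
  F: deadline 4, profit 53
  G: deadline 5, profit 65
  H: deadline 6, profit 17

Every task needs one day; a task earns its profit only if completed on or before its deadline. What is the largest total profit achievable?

Take jobs in profit order; each goes to the latest open slot no later than its deadline.
By profit: B(d3,68), G(d5,65), F(d4,53), C(d3,49), A(d4,30), E(d5,24), H(d6,17), D(d3,14)
B→slot 3; G→slot 5; F→slot 4; C→slot 2; A→slot 1; E skipped; H→slot 6; D skipped.
Profit = 30 + 49 + 68 + 53 + 65 + 17 = 282

282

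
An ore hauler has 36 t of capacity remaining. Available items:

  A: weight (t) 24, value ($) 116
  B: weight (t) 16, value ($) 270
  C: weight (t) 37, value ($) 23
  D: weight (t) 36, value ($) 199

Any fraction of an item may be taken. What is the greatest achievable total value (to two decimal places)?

380.56

Sort by value per unit weight and fill in that order.
Ratios (sorted): B 16.88, D 5.53, A 4.83, C 0.62
take B (16 @ 270); take 20/36 of D → 110.56. Capacity used 36/36.
Total value = 380.56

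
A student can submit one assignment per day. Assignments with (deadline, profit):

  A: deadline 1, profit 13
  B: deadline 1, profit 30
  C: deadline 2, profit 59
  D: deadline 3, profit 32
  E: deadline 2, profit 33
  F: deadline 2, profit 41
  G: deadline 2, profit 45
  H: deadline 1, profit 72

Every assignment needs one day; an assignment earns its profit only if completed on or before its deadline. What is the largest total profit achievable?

Profit order: H=72 C=59 G=45 F=41 E=33 D=32 B=30 A=13
Assign: H→slot 1, C→slot 2, G skipped, F skipped, E skipped, D→slot 3, B skipped, A skipped.
Slots: [1:H] [2:C] [3:D]
Profit = 72 + 59 + 32 = 163

163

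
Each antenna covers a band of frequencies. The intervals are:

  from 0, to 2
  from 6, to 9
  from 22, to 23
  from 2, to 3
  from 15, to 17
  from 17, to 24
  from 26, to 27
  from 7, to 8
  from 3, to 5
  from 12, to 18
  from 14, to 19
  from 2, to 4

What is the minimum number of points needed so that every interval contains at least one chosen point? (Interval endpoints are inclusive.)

Process intervals by earliest right end; each time one isn't hit yet, stab at its right endpoint.
By right end: [0,2]  [2,3]  [2,4]  [3,5]  [7,8]  [6,9]  [15,17]  [12,18]  [14,19]  [22,23]  [17,24]  [26,27]
[0,2] uncovered → point at 2; [3,5] uncovered → point at 5; [7,8] uncovered → point at 8; [15,17] uncovered → point at 17; [22,23] uncovered → point at 23; [26,27] uncovered → point at 27.
Points: 2, 5, 8, 17, 23, 27 (6 total).

6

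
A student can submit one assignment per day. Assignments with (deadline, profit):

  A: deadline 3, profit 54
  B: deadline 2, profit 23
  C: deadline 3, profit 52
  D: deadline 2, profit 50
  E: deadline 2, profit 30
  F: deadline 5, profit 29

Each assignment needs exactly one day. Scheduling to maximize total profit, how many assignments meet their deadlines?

4

Take jobs in profit order; each goes to the latest open slot no later than its deadline.
Profit order: A=54 C=52 D=50 E=30 F=29 B=23
Assign: A→slot 3, C→slot 2, D→slot 1, E skipped, F→slot 5, B skipped.
Slots: [1:D] [2:C] [3:A] [5:F]
4 of 6 scheduled.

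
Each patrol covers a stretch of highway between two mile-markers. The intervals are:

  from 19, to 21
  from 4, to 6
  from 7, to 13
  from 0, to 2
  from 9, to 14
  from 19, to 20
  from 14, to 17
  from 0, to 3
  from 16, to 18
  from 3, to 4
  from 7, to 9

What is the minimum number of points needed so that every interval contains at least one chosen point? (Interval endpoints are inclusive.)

Process intervals by earliest right end; each time one isn't hit yet, stab at its right endpoint.
By right end: [0,2]  [0,3]  [3,4]  [4,6]  [7,9]  [7,13]  [9,14]  [14,17]  [16,18]  [19,20]  [19,21]
[0,2] uncovered → point at 2; [3,4] uncovered → point at 4; [7,9] uncovered → point at 9; [14,17] uncovered → point at 17; [19,20] uncovered → point at 20.
Points: 2, 4, 9, 17, 20 (5 total).

5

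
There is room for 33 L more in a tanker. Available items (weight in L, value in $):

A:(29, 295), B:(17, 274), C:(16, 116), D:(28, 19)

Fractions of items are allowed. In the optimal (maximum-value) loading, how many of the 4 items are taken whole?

1

Greedy by value/weight ratio, highest first.
Ratios (sorted): B 16.12, A 10.17, C 7.25, D 0.68
take B (17 @ 274); take 16/29 of A → 162.76. Capacity used 33/33.
1 item(s) taken whole; one partial (take 16/29 of A).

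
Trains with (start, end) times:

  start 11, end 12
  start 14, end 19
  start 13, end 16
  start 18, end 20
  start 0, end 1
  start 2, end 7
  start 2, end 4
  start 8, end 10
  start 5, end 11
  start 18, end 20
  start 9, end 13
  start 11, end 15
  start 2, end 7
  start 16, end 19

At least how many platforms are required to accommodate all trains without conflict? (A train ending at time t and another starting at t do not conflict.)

The answer is the maximum number of intervals overlapping at any instant.
starts: [0, 2, 2, 2, 5, 8, 9, 11, 11, 13, 14, 16, 18, 18]
ends:   [1, 4, 7, 7, 10, 11, 12, 13, 15, 16, 19, 19, 20, 20]
s0→1 e1→0 s2→1 s2→2 s2→3 e4→2 s5→3 e7→2 e7→1 s8→2 s9→3 e10→2 e11→1 s11→2 s11→3 e12→2 e13→1 s13→2 s14→3 e15→2 e16→1 s16→2 s18→3 s18→4  — peak 4.

4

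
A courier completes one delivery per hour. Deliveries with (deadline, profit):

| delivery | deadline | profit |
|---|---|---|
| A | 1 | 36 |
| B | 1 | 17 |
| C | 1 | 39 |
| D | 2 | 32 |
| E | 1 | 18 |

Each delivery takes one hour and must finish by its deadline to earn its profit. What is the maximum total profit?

Take jobs in profit order; each goes to the latest open slot no later than its deadline.
By profit: C(d1,39), A(d1,36), D(d2,32), E(d1,18), B(d1,17)
C→slot 1; A skipped; D→slot 2; E skipped; B skipped.
Profit = 39 + 32 = 71

71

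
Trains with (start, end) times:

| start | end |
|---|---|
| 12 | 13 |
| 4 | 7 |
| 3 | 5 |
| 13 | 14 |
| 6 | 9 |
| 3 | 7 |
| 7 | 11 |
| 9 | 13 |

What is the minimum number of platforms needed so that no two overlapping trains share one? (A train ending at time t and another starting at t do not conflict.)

3

The answer is the maximum number of intervals overlapping at any instant.
Events (time:±→running): 3:+→1 3:+→2 4:+→3 … peak 3.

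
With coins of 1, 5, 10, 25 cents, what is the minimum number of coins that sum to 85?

85 − 3×25→10 − 1×10→0
Total coins = 3 + 1 = 4

4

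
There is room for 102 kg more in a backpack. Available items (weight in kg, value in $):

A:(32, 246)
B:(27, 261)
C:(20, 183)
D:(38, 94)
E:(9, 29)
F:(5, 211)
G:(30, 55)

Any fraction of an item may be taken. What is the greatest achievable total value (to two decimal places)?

952.26

Order: F (211/5=42.20) > B (261/27=9.67) > C (183/20=9.15) > A (246/32=7.69) > E (29/9=3.22) > D (94/38=2.47) > G (55/30=1.83)
Fill: take F (5 @ 211) → take B (27 @ 261) → take C (20 @ 183) → take A (32 @ 246) → take E (9 @ 29) → take 9/38 of D → 22.26; 102/102 used.
Total value = 952.26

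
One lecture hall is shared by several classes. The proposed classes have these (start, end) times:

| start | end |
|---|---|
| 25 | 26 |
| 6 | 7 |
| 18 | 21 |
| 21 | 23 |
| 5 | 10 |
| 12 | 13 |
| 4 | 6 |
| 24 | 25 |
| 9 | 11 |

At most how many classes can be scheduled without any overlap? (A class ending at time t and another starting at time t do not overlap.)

Sort by end time and greedily take each interval whose start is ≥ the last chosen end.
Sorted by end: (4,6)  (6,7)  (5,10)  (9,11)  (12,13)  (18,21)  (21,23)  (24,25)  (25,26)
take (4,6); take (6,7); take (9,11); take (12,13); take (18,21); take (21,23); take (24,25); take (25,26).
Selected 8 classes.

8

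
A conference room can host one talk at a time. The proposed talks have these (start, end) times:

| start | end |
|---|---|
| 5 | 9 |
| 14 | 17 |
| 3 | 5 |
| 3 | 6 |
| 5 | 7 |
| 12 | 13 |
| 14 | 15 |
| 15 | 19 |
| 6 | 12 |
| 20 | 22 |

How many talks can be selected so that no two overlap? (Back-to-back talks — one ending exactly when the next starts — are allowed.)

Sorted by end: (3,5)  (3,6)  (5,7)  (5,9)  (6,12)  (12,13)  (14,15)  (14,17)  (15,19)  (20,22)
take (3,5); skip (3,6); take (5,7); skip (5,9); take (12,13); take (14,15); take (15,19); take (20,22).
Selected 6 talks.

6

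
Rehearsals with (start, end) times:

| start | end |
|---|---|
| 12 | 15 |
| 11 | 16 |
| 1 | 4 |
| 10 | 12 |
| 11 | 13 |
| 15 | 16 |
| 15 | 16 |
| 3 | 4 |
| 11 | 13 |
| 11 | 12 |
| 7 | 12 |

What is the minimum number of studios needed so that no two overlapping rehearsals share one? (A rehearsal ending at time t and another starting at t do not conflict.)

6

starts: [1, 3, 7, 10, 11, 11, 11, 11, 12, 15, 15]
ends:   [4, 4, 12, 12, 12, 13, 13, 15, 16, 16, 16]
s1→1 s3→2 e4→1 e4→0 s7→1 s10→2 s11→3 s11→4 s11→5 s11→6  — peak 6.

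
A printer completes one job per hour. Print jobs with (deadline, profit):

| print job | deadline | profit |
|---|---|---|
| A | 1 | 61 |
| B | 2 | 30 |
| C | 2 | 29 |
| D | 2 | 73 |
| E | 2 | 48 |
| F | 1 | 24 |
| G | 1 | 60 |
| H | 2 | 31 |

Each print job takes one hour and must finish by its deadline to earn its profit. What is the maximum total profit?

134

Take jobs in profit order; each goes to the latest open slot no later than its deadline.
By profit: D(d2,73), A(d1,61), G(d1,60), E(d2,48), H(d2,31), B(d2,30), C(d2,29), F(d1,24)
D→slot 2; A→slot 1; G skipped; E skipped; H skipped; B skipped; C skipped; F skipped.
Profit = 61 + 73 = 134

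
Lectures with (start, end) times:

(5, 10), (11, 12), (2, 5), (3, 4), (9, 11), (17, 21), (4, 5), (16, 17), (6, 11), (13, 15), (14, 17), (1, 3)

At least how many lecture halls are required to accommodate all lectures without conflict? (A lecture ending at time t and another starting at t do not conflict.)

3

Count concurrent intervals with a sweep; the peak is the room count.
Events (time:±→running): 1:+→1 2:+→2 3:-→1 3:+→2 4:-→1 4:+→2 5:-→1 5:-→0 5:+→1 6:+→2 9:+→3 … peak 3.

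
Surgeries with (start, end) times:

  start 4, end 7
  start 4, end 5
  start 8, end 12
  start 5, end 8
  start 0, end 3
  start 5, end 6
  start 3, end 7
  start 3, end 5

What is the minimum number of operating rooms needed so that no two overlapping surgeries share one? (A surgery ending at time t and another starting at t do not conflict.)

The answer is the maximum number of intervals overlapping at any instant.
Events (time:±→running): 0:+→1 3:-→0 3:+→1 3:+→2 4:+→3 4:+→4 … peak 4.

4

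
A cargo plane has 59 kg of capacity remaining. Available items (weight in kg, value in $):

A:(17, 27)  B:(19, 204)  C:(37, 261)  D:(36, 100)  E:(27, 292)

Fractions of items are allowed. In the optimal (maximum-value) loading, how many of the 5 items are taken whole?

2

Greedy by value/weight ratio, highest first.
Ratios (sorted): E 10.81, B 10.74, C 7.05, D 2.78, A 1.59
take E (27 @ 292); take B (19 @ 204); take 13/37 of C → 91.70. Capacity used 59/59.
2 item(s) taken whole; one partial (take 13/37 of C).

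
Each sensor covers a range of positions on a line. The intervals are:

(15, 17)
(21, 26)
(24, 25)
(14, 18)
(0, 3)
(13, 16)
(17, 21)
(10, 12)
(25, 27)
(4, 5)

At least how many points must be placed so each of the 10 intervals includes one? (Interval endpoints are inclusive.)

Process intervals by earliest right end; each time one isn't hit yet, stab at its right endpoint.
Sorted: [0,3] [4,5] [10,12] [13,16] [15,17] [14,18] [17,21] [24,25] [21,26] [25,27]
{[0,3]} hit by 3; {[4,5]} hit by 5; {[10,12]} hit by 12; {[13,16],[15,17],[14,18]} hit by 16; {[17,21]} hit by 21; {[24,25],[21,26],[25,27]} hit by 25.
Points: 3, 5, 12, 16, 21, 25 (6 total).

6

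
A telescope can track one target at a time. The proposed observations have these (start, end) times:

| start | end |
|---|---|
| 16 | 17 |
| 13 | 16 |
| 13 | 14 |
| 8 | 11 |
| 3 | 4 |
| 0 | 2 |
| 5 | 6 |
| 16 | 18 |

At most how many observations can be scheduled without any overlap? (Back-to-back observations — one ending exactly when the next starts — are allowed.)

Greedy by earliest finish: after sorting by end time, pick each interval compatible with the last pick.
Sorted by end: (0,2)  (3,4)  (5,6)  (8,11)  (13,14)  (13,16)  (16,17)  (16,18)
take (0,2); take (3,4); take (5,6); take (8,11); take (13,14); skip (13,16); take (16,17); skip (16,18).
Selected 6 observations.

6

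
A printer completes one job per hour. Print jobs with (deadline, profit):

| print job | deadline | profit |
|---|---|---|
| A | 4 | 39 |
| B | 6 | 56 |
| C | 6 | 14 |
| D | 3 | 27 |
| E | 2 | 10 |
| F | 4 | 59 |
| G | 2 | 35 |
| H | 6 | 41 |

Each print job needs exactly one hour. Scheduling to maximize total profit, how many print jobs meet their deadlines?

Take jobs in profit order; each goes to the latest open slot no later than its deadline.
Profit order: F=59 B=56 H=41 A=39 G=35 D=27 C=14 E=10
Assign: F→slot 4, B→slot 6, H→slot 5, A→slot 3, G→slot 2, D→slot 1, C skipped, E skipped.
Slots: [1:D] [2:G] [3:A] [4:F] [5:H] [6:B]
6 of 8 scheduled.

6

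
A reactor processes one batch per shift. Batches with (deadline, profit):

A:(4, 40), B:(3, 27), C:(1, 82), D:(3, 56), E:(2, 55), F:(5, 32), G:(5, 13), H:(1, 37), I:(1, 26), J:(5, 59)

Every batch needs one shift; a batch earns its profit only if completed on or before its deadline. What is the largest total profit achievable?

292

Take jobs in profit order; each goes to the latest open slot no later than its deadline.
Profit order: C=82 J=59 D=56 E=55 A=40 H=37 F=32 B=27 I=26 G=13
Assign: C→slot 1, J→slot 5, D→slot 3, E→slot 2, A→slot 4, H skipped, F skipped, B skipped, I skipped, G skipped.
Slots: [1:C] [2:E] [3:D] [4:A] [5:J]
Profit = 82 + 55 + 56 + 40 + 59 = 292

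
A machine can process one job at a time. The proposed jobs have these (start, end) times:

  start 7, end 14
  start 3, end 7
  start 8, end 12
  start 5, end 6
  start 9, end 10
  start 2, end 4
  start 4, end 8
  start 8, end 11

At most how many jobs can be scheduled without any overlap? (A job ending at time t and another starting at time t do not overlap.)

Sort by end time and greedily take each interval whose start is ≥ the last chosen end.
Sorted by end: (2,4)  (5,6)  (3,7)  (4,8)  (9,10)  (8,11)  (8,12)  (7,14)
take (2,4); take (5,6); skip (4,8); take (9,10); skip (8,11).
Selected 3 jobs.

3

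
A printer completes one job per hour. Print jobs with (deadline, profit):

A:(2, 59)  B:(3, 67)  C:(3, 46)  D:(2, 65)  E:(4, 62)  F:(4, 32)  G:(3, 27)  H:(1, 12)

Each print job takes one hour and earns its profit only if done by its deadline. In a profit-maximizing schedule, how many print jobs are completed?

4

Profit order: B=67 D=65 E=62 A=59 C=46 F=32 G=27 H=12
Assign: B→slot 3, D→slot 2, E→slot 4, A→slot 1, C skipped, F skipped, G skipped, H skipped.
Slots: [1:A] [2:D] [3:B] [4:E]
4 of 8 scheduled.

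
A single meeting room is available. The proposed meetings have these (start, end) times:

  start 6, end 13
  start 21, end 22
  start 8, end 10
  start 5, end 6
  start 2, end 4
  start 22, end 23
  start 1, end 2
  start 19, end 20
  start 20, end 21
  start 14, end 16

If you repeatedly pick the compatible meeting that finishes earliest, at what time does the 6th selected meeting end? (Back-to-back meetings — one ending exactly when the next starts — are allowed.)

Sorted by end: (1,2)  (2,4)  (5,6)  (8,10)  (6,13)  (14,16)  (19,20)  (20,21)  (21,22)  (22,23)
take (1,2); take (2,4); take (5,6); take (8,10); skip (6,13); take (14,16); take (19,20); take (20,21); take (21,22); take (22,23).
Selected: (1,2) (2,4) (5,6) (8,10) (14,16) (19,20) (20,21) (21,22) (22,23)

20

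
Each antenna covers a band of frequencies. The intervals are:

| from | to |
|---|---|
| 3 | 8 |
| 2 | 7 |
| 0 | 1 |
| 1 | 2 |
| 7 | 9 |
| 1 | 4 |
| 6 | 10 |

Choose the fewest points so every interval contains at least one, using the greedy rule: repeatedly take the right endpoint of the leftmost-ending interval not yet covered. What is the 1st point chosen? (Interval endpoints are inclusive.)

Sort by right endpoint; whenever an interval is uncovered, place a point at its right end.
By right end: [0,1]  [1,2]  [1,4]  [2,7]  [3,8]  [7,9]  [6,10]
[0,1] uncovered → point at 1; [2,7] uncovered → point at 7.
Points: 1, 7 (2 total).

1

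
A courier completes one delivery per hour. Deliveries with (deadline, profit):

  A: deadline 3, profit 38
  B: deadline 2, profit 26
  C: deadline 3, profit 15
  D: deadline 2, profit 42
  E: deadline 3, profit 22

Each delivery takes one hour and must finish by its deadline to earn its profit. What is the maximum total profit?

106

Take jobs in profit order; each goes to the latest open slot no later than its deadline.
Profit order: D=42 A=38 B=26 E=22 C=15
Assign: D→slot 2, A→slot 3, B→slot 1, E skipped, C skipped.
Slots: [1:B] [2:D] [3:A]
Profit = 26 + 42 + 38 = 106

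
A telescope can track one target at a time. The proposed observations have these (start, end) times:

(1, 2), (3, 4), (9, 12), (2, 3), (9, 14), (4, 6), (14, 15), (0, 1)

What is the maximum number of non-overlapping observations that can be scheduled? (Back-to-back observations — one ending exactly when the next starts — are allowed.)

7

Sorted by end: (0,1)  (1,2)  (2,3)  (3,4)  (4,6)  (9,12)  (9,14)  (14,15)
take (0,1); take (1,2); take (2,3); take (3,4); take (4,6); take (9,12); take (14,15).
Selected 7 observations.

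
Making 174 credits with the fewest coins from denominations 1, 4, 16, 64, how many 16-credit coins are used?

2

174 = 2×64 + 2×16 + 3×4 + 2×1
Count of 16: 2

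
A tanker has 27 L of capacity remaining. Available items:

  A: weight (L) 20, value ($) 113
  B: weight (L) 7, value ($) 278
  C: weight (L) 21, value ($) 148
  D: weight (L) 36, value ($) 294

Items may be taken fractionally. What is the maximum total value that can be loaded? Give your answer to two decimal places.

Ratios (sorted): B 39.71, D 8.17, C 7.05, A 5.65
take B (7 @ 278); take 20/36 of D → 163.33. Capacity used 27/27.
Total value = 441.33

441.33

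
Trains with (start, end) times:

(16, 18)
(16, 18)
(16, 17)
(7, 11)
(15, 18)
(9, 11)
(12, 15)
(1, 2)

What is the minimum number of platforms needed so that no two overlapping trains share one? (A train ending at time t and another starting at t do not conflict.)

Count concurrent intervals with a sweep; the peak is the room count.
Events (time:±→running): 1:+→1 2:-→0 7:+→1 9:+→2 11:-→1 11:-→0 12:+→1 15:-→0 15:+→1 16:+→2 16:+→3 16:+→4 … peak 4.

4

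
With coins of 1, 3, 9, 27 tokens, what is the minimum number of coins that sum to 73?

5

Use the largest denomination that fits, subtract, and repeat.
73 = 2×27 + 2×9 + 1×1
Total coins = 2 + 2 + 1 = 5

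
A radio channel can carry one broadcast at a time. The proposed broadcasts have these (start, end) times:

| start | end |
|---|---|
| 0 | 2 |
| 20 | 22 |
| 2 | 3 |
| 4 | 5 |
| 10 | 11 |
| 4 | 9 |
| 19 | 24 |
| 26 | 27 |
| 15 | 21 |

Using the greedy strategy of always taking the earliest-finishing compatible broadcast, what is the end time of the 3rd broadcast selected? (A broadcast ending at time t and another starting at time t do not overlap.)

By end time: (0,2), (2,3), (4,5), (4,9), (10,11), (15,21), (20,22), (19,24), (26,27).
Pick (0,2); next start ≥ 2 → (2,3); next start ≥ 3 → (4,5); next start ≥ 5 → (10,11); next start ≥ 11 → (15,21); next start ≥ 21 → (26,27).
Selected: (0,2) (2,3) (4,5) (10,11) (15,21) (26,27)

5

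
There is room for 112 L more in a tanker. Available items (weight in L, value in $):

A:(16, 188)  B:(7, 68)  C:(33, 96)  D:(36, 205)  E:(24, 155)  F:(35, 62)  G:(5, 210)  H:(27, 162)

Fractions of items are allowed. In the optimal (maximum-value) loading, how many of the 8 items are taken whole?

Greedy by value/weight ratio, highest first.
Order: G (210/5=42.00) > A (188/16=11.75) > B (68/7=9.71) > E (155/24=6.46) > H (162/27=6.00) > D (205/36=5.69) > C (96/33=2.91) > F (62/35=1.77)
Fill: take G (5 @ 210) → take A (16 @ 188) → take B (7 @ 68) → take E (24 @ 155) → take H (27 @ 162) → take 33/36 of D → 187.92; 112/112 used.
5 item(s) taken whole; one partial (take 33/36 of D).

5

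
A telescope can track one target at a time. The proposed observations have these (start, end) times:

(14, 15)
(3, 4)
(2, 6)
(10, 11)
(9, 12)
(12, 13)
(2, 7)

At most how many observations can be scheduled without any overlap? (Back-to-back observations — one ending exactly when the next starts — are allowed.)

Sort by end time and greedily take each interval whose start is ≥ the last chosen end.
Sorted by end: (3,4)  (2,6)  (2,7)  (10,11)  (9,12)  (12,13)  (14,15)
take (3,4); skip (2,6); skip (2,7); take (10,11); take (12,13); take (14,15).
Selected 4 observations.

4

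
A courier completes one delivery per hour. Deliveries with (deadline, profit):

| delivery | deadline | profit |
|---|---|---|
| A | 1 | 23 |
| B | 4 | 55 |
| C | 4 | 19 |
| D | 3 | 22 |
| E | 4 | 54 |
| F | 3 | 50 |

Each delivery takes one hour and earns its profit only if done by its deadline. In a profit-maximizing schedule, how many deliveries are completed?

4

Profit order: B=55 E=54 F=50 A=23 D=22 C=19
Assign: B→slot 4, E→slot 3, F→slot 2, A→slot 1, D skipped, C skipped.
Slots: [1:A] [2:F] [3:E] [4:B]
4 of 6 scheduled.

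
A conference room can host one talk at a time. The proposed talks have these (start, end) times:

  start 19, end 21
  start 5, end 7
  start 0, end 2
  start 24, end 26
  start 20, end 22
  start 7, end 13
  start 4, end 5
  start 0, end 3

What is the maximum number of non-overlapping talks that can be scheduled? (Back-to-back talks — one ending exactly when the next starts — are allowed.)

6

Greedy by earliest finish: after sorting by end time, pick each interval compatible with the last pick.
Sorted by end: (0,2)  (0,3)  (4,5)  (5,7)  (7,13)  (19,21)  (20,22)  (24,26)
take (0,2); take (4,5); take (5,7); take (7,13); take (19,21); skip (20,22); take (24,26).
Selected 6 talks.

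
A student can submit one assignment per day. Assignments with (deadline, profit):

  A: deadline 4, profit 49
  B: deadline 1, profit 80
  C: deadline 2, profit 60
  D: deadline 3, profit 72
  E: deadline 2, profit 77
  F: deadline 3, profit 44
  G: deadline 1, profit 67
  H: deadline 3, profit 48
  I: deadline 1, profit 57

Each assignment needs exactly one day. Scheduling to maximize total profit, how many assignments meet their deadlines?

By profit: B(d1,80), E(d2,77), D(d3,72), G(d1,67), C(d2,60), I(d1,57), A(d4,49), H(d3,48), F(d3,44)
B→slot 1; E→slot 2; D→slot 3; G skipped; C skipped; I skipped; A→slot 4; H skipped; F skipped.
4 of 9 scheduled.

4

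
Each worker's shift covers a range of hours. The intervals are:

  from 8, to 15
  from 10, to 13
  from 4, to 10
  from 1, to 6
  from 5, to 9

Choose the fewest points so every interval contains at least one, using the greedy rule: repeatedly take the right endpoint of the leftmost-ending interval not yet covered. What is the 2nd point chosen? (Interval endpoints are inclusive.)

13

Sort by right endpoint; whenever an interval is uncovered, place a point at its right end.
Sorted: [1,6] [5,9] [4,10] [10,13] [8,15]
{[1,6],[5,9],[4,10]} hit by 6; {[10,13],[8,15]} hit by 13.
Points: 6, 13 (2 total).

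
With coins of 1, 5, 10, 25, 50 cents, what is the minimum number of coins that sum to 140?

140 − 2×50→40 − 1×25→15 − 1×10→5 − 1×5→0
Total coins = 2 + 1 + 1 + 1 = 5

5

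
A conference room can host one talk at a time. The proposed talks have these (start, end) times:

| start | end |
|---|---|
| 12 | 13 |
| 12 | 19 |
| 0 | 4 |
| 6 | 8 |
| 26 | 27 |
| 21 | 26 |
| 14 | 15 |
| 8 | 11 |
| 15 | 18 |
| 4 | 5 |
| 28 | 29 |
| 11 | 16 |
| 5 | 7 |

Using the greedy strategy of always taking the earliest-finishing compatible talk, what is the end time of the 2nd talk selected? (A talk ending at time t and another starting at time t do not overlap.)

Sort by end time and greedily take each interval whose start is ≥ the last chosen end.
By end time: (0,4), (4,5), (5,7), (6,8), (8,11), (12,13), (14,15), (11,16), (15,18), (12,19), (21,26), (26,27), (28,29).
Pick (0,4); next start ≥ 4 → (4,5); next start ≥ 5 → (5,7); next start ≥ 7 → (8,11); next start ≥ 11 → (12,13); next start ≥ 13 → (14,15); next start ≥ 15 → (15,18); next start ≥ 18 → (21,26); next start ≥ 26 → (26,27); next start ≥ 27 → (28,29).
Selected: (0,4) (4,5) (5,7) (8,11) (12,13) (14,15) (15,18) (21,26) (26,27) (28,29)

5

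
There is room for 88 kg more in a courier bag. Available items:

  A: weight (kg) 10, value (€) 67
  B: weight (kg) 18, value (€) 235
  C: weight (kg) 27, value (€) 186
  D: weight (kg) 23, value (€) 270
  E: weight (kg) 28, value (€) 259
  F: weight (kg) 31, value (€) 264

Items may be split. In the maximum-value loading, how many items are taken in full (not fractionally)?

3

Greedy by value/weight ratio, highest first.
Order: B (235/18=13.06) > D (270/23=11.74) > E (259/28=9.25) > F (264/31=8.52) > C (186/27=6.89) > A (67/10=6.70)
Fill: take B (18 @ 235) → take D (23 @ 270) → take E (28 @ 259) → take 19/31 of F → 161.81; 88/88 used.
3 item(s) taken whole; one partial (take 19/31 of F).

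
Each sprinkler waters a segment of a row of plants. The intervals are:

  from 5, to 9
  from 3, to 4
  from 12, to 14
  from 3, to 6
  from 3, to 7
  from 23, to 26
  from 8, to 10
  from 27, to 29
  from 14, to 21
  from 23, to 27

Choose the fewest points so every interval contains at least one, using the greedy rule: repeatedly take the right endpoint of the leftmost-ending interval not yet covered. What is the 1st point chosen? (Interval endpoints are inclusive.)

4

Process intervals by earliest right end; each time one isn't hit yet, stab at its right endpoint.
Sorted: [3,4] [3,6] [3,7] [5,9] [8,10] [12,14] [14,21] [23,26] [23,27] [27,29]
{[3,4],[3,6],[3,7]} hit by 4; {[5,9],[8,10]} hit by 9; {[12,14],[14,21]} hit by 14; {[23,26],[23,27]} hit by 26; {[27,29]} hit by 29.
Points: 4, 9, 14, 26, 29 (5 total).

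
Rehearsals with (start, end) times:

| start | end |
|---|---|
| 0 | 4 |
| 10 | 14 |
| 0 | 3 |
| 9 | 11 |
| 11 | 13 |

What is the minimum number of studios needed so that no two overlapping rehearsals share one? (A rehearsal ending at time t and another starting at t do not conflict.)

Events (time:±→running): 0:+→1 0:+→2 … peak 2.

2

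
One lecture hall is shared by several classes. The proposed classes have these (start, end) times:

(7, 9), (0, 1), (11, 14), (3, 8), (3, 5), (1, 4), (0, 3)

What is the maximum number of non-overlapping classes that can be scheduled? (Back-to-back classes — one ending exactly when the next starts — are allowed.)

4

Sort by end time and greedily take each interval whose start is ≥ the last chosen end.
By end time: (0,1), (0,3), (1,4), (3,5), (3,8), (7,9), (11,14).
Pick (0,1); next start ≥ 1 → (1,4); next start ≥ 4 → (7,9); next start ≥ 9 → (11,14).
Selected 4 classes.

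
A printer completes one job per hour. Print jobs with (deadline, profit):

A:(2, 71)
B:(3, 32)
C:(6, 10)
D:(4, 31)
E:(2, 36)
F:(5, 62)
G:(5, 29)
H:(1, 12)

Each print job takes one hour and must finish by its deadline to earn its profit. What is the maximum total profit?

By profit: A(d2,71), F(d5,62), E(d2,36), B(d3,32), D(d4,31), G(d5,29), H(d1,12), C(d6,10)
A→slot 2; F→slot 5; E→slot 1; B→slot 3; D→slot 4; G skipped; H skipped; C→slot 6.
Profit = 36 + 71 + 32 + 31 + 62 + 10 = 242

242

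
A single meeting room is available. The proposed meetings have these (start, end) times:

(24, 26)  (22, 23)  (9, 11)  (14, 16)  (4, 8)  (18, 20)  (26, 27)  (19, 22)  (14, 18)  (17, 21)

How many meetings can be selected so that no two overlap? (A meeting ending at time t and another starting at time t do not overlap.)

Greedy by earliest finish: after sorting by end time, pick each interval compatible with the last pick.
Sorted by end: (4,8)  (9,11)  (14,16)  (14,18)  (18,20)  (17,21)  (19,22)  (22,23)  (24,26)  (26,27)
take (4,8); take (9,11); take (14,16); take (18,20); skip (19,22); take (22,23); take (24,26); take (26,27).
Selected 7 meetings.

7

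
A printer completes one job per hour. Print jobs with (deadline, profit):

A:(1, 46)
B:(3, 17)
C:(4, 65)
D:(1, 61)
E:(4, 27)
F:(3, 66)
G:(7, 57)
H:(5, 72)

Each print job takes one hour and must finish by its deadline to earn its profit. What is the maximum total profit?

348

By profit: H(d5,72), F(d3,66), C(d4,65), D(d1,61), G(d7,57), A(d1,46), E(d4,27), B(d3,17)
H→slot 5; F→slot 3; C→slot 4; D→slot 1; G→slot 7; A skipped; E→slot 2; B skipped.
Profit = 61 + 27 + 66 + 65 + 72 + 57 = 348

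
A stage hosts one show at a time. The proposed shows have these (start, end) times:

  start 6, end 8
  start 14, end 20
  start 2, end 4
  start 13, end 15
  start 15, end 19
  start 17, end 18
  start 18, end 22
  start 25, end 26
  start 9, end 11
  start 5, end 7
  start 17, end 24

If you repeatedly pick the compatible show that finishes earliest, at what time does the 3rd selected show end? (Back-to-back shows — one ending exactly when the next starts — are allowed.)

Sorted by end: (2,4)  (5,7)  (6,8)  (9,11)  (13,15)  (17,18)  (15,19)  (14,20)  (18,22)  (17,24)  (25,26)
take (2,4); take (5,7); take (9,11); take (13,15); take (17,18); skip (15,19); take (18,22); skip (17,24); take (25,26).
Selected: (2,4) (5,7) (9,11) (13,15) (17,18) (18,22) (25,26)

11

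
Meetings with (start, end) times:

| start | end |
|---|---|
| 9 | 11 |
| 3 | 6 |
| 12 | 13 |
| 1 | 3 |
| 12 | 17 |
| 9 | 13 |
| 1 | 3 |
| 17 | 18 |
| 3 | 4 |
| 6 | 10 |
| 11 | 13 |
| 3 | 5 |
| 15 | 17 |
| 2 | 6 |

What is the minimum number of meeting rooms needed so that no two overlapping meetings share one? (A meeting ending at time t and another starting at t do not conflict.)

4

Count concurrent intervals with a sweep; the peak is the room count.
starts: [1, 1, 2, 3, 3, 3, 6, 9, 9, 11, 12, 12, 15, 17]
ends:   [3, 3, 4, 5, 6, 6, 10, 11, 13, 13, 13, 17, 17, 18]
s1→1 s1→2 s2→3 e3→2 e3→1 s3→2 s3→3 s3→4  — peak 4.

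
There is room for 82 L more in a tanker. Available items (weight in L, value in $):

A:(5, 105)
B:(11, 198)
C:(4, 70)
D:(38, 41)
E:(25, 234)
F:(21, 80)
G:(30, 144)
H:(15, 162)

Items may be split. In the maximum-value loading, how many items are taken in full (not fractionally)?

Ratios (sorted): A 21.00, B 18.00, C 17.50, H 10.80, E 9.36, G 4.80, F 3.81, D 1.08
take A (5 @ 105); take B (11 @ 198); take C (4 @ 70); take H (15 @ 162); take E (25 @ 234); take 22/30 of G → 105.60. Capacity used 82/82.
5 item(s) taken whole; one partial (take 22/30 of G).

5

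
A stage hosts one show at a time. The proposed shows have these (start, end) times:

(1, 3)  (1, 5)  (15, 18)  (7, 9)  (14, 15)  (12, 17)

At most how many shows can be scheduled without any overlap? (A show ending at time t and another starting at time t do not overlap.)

4

Greedy by earliest finish: after sorting by end time, pick each interval compatible with the last pick.
Sorted by end: (1,3)  (1,5)  (7,9)  (14,15)  (12,17)  (15,18)
take (1,3); take (7,9); take (14,15); take (15,18).
Selected 4 shows.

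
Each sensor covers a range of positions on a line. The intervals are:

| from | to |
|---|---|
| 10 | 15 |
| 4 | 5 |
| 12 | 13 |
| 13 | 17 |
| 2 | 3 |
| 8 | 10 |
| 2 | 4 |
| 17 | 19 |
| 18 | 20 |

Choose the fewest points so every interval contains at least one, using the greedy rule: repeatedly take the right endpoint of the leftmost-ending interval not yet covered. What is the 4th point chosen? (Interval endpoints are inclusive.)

By right end: [2,3]  [2,4]  [4,5]  [8,10]  [12,13]  [10,15]  [13,17]  [17,19]  [18,20]
[2,3] uncovered → point at 3; [4,5] uncovered → point at 5; [8,10] uncovered → point at 10; [12,13] uncovered → point at 13; [17,19] uncovered → point at 19.
Points: 3, 5, 10, 13, 19 (5 total).

13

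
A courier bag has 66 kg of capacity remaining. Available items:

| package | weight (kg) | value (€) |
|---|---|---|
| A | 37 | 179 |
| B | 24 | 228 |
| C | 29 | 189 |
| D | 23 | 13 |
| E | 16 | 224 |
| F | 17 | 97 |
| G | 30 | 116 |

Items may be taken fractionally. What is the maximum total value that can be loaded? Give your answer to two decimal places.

Greedy by value/weight ratio, highest first.
Ratios (sorted): E 14.00, B 9.50, C 6.52, F 5.71, A 4.84, G 3.87, D 0.57
take E (16 @ 224); take B (24 @ 228); take 26/29 of C → 169.45. Capacity used 66/66.
Total value = 621.45

621.45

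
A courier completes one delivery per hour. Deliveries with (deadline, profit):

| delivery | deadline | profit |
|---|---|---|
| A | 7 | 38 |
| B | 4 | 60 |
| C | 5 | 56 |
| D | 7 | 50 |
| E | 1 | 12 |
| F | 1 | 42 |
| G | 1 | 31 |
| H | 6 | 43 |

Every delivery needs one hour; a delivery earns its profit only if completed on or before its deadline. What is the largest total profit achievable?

289

By profit: B(d4,60), C(d5,56), D(d7,50), H(d6,43), F(d1,42), A(d7,38), G(d1,31), E(d1,12)
B→slot 4; C→slot 5; D→slot 7; H→slot 6; F→slot 1; A→slot 3; G skipped; E skipped.
Profit = 42 + 38 + 60 + 56 + 43 + 50 = 289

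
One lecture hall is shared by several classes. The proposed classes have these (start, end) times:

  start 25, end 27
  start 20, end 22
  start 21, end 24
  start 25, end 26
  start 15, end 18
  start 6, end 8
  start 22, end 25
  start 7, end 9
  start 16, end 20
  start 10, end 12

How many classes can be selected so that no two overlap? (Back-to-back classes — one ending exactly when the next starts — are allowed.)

By end time: (6,8), (7,9), (10,12), (15,18), (16,20), (20,22), (21,24), (22,25), (25,26), (25,27).
Pick (6,8); next start ≥ 8 → (10,12); next start ≥ 12 → (15,18); next start ≥ 18 → (20,22); next start ≥ 22 → (22,25); next start ≥ 25 → (25,26).
Selected 6 classes.

6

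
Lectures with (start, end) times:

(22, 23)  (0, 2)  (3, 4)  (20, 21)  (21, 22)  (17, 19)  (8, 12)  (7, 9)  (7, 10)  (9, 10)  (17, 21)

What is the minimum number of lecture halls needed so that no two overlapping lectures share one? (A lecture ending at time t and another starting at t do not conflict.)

Events (time:±→running): 0:+→1 2:-→0 3:+→1 4:-→0 7:+→1 7:+→2 8:+→3 … peak 3.

3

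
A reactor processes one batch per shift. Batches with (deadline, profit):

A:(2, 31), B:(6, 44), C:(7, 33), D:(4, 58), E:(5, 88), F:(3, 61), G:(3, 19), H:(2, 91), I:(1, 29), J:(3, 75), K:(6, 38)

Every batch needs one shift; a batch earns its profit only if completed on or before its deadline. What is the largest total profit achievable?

450

Profit order: H=91 E=88 J=75 F=61 D=58 B=44 K=38 C=33 A=31 I=29 G=19
Assign: H→slot 2, E→slot 5, J→slot 3, F→slot 1, D→slot 4, B→slot 6, K skipped, C→slot 7, A skipped, I skipped, G skipped.
Slots: [1:F] [2:H] [3:J] [4:D] [5:E] [6:B] [7:C]
Profit = 61 + 91 + 75 + 58 + 88 + 44 + 33 = 450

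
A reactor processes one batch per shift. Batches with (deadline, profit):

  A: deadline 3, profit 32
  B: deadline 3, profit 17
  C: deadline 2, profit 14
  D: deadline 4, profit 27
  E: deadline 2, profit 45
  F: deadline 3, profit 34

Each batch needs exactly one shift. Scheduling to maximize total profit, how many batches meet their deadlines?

4

Take jobs in profit order; each goes to the latest open slot no later than its deadline.
Profit order: E=45 F=34 A=32 D=27 B=17 C=14
Assign: E→slot 2, F→slot 3, A→slot 1, D→slot 4, B skipped, C skipped.
Slots: [1:A] [2:E] [3:F] [4:D]
4 of 6 scheduled.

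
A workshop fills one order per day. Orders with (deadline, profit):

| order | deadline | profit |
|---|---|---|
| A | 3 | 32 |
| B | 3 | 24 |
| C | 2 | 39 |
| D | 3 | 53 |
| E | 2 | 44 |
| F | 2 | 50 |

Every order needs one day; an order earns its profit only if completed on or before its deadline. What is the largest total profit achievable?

147

By profit: D(d3,53), F(d2,50), E(d2,44), C(d2,39), A(d3,32), B(d3,24)
D→slot 3; F→slot 2; E→slot 1; C skipped; A skipped; B skipped.
Profit = 44 + 50 + 53 = 147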